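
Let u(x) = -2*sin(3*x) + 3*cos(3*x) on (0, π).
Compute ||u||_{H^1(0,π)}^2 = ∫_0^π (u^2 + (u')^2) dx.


||u||_{H^1(0,π)}^2 = 65*π

u'(x) = -9*sin(3*x) - 6*cos(3*x).
Expand u² and (u')² and integrate term by term on (0, π), using: for integers n ≥ 1, ∫_0^π sin²(nx) dx = ∫_0^π cos²(nx) dx = π/2; for n ≠ n', ∫_0^π sin(nx)sin(n'x) dx = ∫_0^π cos(nx)cos(n'x) dx = 0; and by product-to-sum, ∫_0^π sin(nx)cos(n'x) dx = ½∫_0^π [sin((n+n')x) + sin((n−n')x)] dx, which is 0 when n+n' is even and 2n/(n²−n'²) when n+n' is odd (it need not vanish on (0, π)).
  u² squared terms: (-2)²·∫sin(3x)² dx = 4·π/2 = 2*π;  (3)²·∫cos(3x)² dx = 9·π/2 = 9*π/2.
  u² cross terms: 2·(-2)·(3)·∫sin(3x)·cos(3x) dx = -12·(0) = 0.
  So ∫_0^π u² dx = 2*π + 9*π/2 + 0 = 13*π/2.
  (u')² squared terms: (-9)²·∫sin(3x)² dx = 81·π/2 = 81*π/2;  (-6)²·∫cos(3x)² dx = 36·π/2 = 18*π.
  (u')² cross terms: 2·(-9)·(-6)·∫sin(3x)·cos(3x) dx = 108·(0) = 0.
  So ∫_0^π (u')² dx = 81*π/2 + 18*π + 0 = 117*π/2.
||u||_{H^1}^2 = (13*π/2) + (117*π/2) = 65*π.


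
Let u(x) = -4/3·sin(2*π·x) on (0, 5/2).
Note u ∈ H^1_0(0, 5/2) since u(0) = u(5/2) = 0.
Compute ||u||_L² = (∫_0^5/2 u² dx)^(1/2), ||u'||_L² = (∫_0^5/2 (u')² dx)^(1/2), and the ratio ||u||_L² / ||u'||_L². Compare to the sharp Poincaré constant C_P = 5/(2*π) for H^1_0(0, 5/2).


||u||_L² / ||u'||_L² = 1/(2*π) < C_P = 5/(2*π).

u(x) = -4/3·sin(2*π·x), so u'(x) = -8*π*cos(2*π*x)/3.
Writing u(x) = A·sin(kπx/L) with A = -4/3 and k = 5, use ∫_0^L sin²(kπx/L) dx = L/2 and ∫_0^L cos²(kπx/L) dx = L/2.
u² = 16/9·sin²(2*π·x) and (u')² = 64*π^2/9·cos²(2*π·x), and each of sin², cos² integrates to L/2 = 5/4 over (0, 5/2).
∫_0^5/2 u² dx = 20/9, so ||u||_L² = 2*sqrt(5)/3.
∫_0^5/2 (u')² dx = 80*π^2/9, so ||u'||_L² = 4*sqrt(5)*π/3.
Ratio ||u||_L² / ||u'||_L² = 1/(2*π).
Sharp Poincaré constant on H^1_0(0, 5/2) is C_P = L/π = 5/(2*π), achieved by sin(2*π/5·x).
This is the k = 5 harmonic; the ratio L/(kπ) is strictly less than C_P = L/π, consistent with the sharp inequality ||u||_L² ≤ C_P ||u'||_L².


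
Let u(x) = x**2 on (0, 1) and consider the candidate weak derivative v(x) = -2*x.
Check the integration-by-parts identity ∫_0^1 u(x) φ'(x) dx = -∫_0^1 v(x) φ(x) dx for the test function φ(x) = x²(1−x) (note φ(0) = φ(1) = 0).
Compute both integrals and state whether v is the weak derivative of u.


LHS = -1/10, RHS = 1/10. No, v is not the weak derivative of u.

u(x) = x**2, classical derivative u'(x) = 2*x.
φ(x) = x²(1−x), so φ'(x) = x*(2 - 3*x).
Note φ(0) = φ(1) = 0, so the boundary term u·φ vanishes.
LHS = ∫_0^1 u(x) φ'(x) dx = ∫_0^1 (-3*x^4 + 2*x^3) dx. Term by term:
  ∫_0^1 -3*x^4 dx = -3/5;  ∫_0^1 2*x^3 dx = 1/2.
Sum: -3/5 + 1/2 = -1/10.
So LHS = -1/10.
∫_0^1 v(x) φ(x) dx = ∫_0^1 (2*x^4 - 2*x^3) dx. Term by term:
  ∫_0^1 2*x^4 dx = 2/5;  ∫_0^1 -2*x^3 dx = -1/2.
Sum: 2/5 − 1/2 = -1/10.
So RHS = -∫_0^1 v(x) φ(x) dx = 1/10.
LHS − RHS = -1/5 ≠ 0, so the identity fails.
(For a valid weak derivative the identity must hold for EVERY test function, in particular this one. The failure shows v is NOT the weak derivative of u.)
Correct weak derivative would be u'(x) = 2*x.


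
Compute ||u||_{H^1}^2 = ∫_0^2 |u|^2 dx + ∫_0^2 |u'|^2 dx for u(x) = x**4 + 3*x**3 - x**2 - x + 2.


||u||_{H^1}^2 = 506014/315

The H^1 norm (squared) on an interval (0, L) is
  ||u||_{H^1}^2 = ∫_0^L u(x)^2 dx + ∫_0^L u'(x)^2 dx.
Compute u'(x) = 4*x**3 + 9*x**2 - 2*x - 1.
Then u(x)^2 = x**8 + 6*x**7 + 7*x**6 - 8*x**5 - x**4 + 14*x**3 - 3*x**2 - 4*x + 4 and u'(x)^2 = 16*x**6 + 72*x**5 + 65*x**4 - 44*x**3 - 14*x**2 + 4*x + 1.
Integrate each monomial from 0 to 2 using ∫_0^2 c·x^n dx = c·2^(n+1)/(n+1):
  ∫_0^2 u(x)^2 dx = ∫_0^2 (x^8 + 6*x^7 + 7*x^6 - 8*x^5 - x^4 + 14*x^3 - 3*x^2 - 4*x + 4) dx. Term by term:
    ∫_0^2 x^8 dx = 512/9;  ∫_0^2 6*x^7 dx = 192;  ∫_0^2 7*x^6 dx = 128;
    ∫_0^2 -8*x^5 dx = -256/3;  ∫_0^2 -x^4 dx = -32/5;  ∫_0^2 14*x^3 dx = 56;
    ∫_0^2 -3*x^2 dx = -8;  ∫_0^2 -4*x dx = -8;  ∫_0^2 4 dx = 8.
  Sum: 512/9 + 192 + 128 − 256/3 − 32/5 + 56 − 8 − 8 + 8 = 14992/45.
  ∫_0^2 u'(x)^2 dx = ∫_0^2 (16*x^6 + 72*x^5 + 65*x^4 - 44*x^3 - 14*x^2 + 4*x + 1) dx. Term by term:
    ∫_0^2 16*x^6 dx = 2048/7;  ∫_0^2 72*x^5 dx = 768;  ∫_0^2 65*x^4 dx = 416;
    ∫_0^2 -44*x^3 dx = -176;  ∫_0^2 -14*x^2 dx = -112/3;  ∫_0^2 4*x dx = 8;
    ∫_0^2 1 dx = 2.
  Sum: 2048/7 + 768 + 416 − 176 − 112/3 + 8 + 2 = 26738/21.
Adding: ||u||_{H^1}^2 = 14992/45 + 26738/21 = 506014/315.


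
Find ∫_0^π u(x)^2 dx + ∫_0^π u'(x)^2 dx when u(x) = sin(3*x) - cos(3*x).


||u||_{H^1(0,π)}^2 = 10*π

u'(x) = 3*sin(3*x) + 3*cos(3*x).
Expand u² and (u')² and integrate term by term on (0, π), using: for integers n ≥ 1, ∫_0^π sin²(nx) dx = ∫_0^π cos²(nx) dx = π/2; for n ≠ n', ∫_0^π sin(nx)sin(n'x) dx = ∫_0^π cos(nx)cos(n'x) dx = 0; and by product-to-sum, ∫_0^π sin(nx)cos(n'x) dx = ½∫_0^π [sin((n+n')x) + sin((n−n')x)] dx, which is 0 when n+n' is even and 2n/(n²−n'²) when n+n' is odd (it need not vanish on (0, π)).
  u² squared terms: (-1)²·∫cos(3x)² dx = 1·π/2 = π/2;  (1)²·∫sin(3x)² dx = 1·π/2 = π/2.
  u² cross terms: 2·(-1)·(1)·∫cos(3x)·sin(3x) dx = -2·(0) = 0.
  So ∫_0^π u² dx = π/2 + π/2 + 0 = π.
  (u')² squared terms: (3)²·∫cos(3x)² dx = 9·π/2 = 9*π/2;  (3)²·∫sin(3x)² dx = 9·π/2 = 9*π/2.
  (u')² cross terms: 2·(3)·(3)·∫cos(3x)·sin(3x) dx = 18·(0) = 0.
  So ∫_0^π (u')² dx = 9*π/2 + 9*π/2 + 0 = 9*π.
||u||_{H^1}^2 = (π) + (9*π) = 10*π.


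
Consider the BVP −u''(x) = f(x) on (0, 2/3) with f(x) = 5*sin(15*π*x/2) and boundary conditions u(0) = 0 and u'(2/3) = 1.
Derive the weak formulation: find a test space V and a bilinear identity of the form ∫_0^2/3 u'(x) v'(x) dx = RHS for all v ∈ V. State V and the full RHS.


V = {v ∈ H^1(0, 2/3) : v(0) = 0} (test functions vanish at x = 0 where u is specified); weak form: ∫_0^2/3 u'v' dx = ∫_0^2/3 (5*sin(15*π*x/2)) v dx + v(2/3) for all v ∈ V.

Multiply both sides by a test function v and integrate from 0 to 2/3:
  ∫_0^2/3 −u''(x) v(x) dx = ∫_0^2/3 f(x) v(x) dx.
Integrate the LHS by parts once:
  ∫_0^2/3 −u'' v dx = −[u'(x) v(x)]_0^2/3 + ∫_0^2/3 u'(x) v'(x) dx.
Thus ∫_0^2/3 u'(x) v'(x) dx = ∫_0^2/3 f(x) v(x) dx + [u'(x) v(x)]_0^2/3.
Choose V so that boundary terms are either known or forced to vanish.
Mixed BC: u(0) = 0 (Dirichlet) and u'(2/3) = 1 (Neumann). Define V = {v ∈ H^1(0, 2/3) : v(0) = 0}. Then [u' v]_0^2/3 = u'(2/3)·v(2/3) − u'(0)·0 = v(2/3).
Weak formulation: find u (satisfying any essential BC) such that ∫_0^2/3 u'(x) v'(x) dx = ∫_0^2/3 f v dx + v(2/3) for all v ∈ V (Dirichlet at 0 absorbed into V; Neumann datum at x = 2/3 contributes the boundary term).
Substituting f(x) = 5*sin(15*π*x/2), the right-hand side is ∫_0^2/3 (5*sin(15*π*x/2)) v dx + v(2/3).


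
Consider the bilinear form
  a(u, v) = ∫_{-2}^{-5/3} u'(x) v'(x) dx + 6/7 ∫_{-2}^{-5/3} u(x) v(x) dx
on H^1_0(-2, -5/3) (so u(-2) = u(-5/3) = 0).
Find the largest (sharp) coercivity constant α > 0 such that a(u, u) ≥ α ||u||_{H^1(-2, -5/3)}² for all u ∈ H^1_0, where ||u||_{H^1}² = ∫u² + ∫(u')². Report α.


α = 3*(2 + 21*π^2)/(7*(1 + 9*π^2))

Coercivity of a(·,·) on H^1_0(-2, -5/3) means a(u, u) ≥ α ||u||_{H^1}² for every u ∈ H^1_0.
The interval has length L = 1/3, and Poincaré/coercivity depend only on L. Here a(u, u) = ∫(u')² + (6/7)·∫u².
Here 0 < c = 6/7 < 1. The condition a(u,u) ≥ α||u||_{H^1}² reads (1−α)∫(u')² ≥ (α−c)∫u². Any admissible α is ≤ 1 (rapidly oscillating u have ∫u²/∫(u')² → 0), and α = 1 would force 0 ≥ (1−c)∫u², impossible since c < 1; so 1−α > 0. By the sharp Poincaré inequality on H^1_0 of an interval of length L, ∫(u')² ≥ (π/L)²∫u² with equality for the first sine mode sin(π(x−x₀)/L) (x₀ the left endpoint), so the inequality holds for all u iff (1−α)(π/L)² ≥ α − c, i.e. α ≤ ((π/L)² + c)/((π/L)² + 1) = (1 + c(L/π)²)/(1 + (L/π)²). With (π/L)² = 9*π^2 and c = 6/7, the largest admissible constant is α = ((π/L)² + c)/((π/L)² + 1).
Simplifying, α = 3*(2 + 21*π^2)/(7*(1 + 9*π^2)).


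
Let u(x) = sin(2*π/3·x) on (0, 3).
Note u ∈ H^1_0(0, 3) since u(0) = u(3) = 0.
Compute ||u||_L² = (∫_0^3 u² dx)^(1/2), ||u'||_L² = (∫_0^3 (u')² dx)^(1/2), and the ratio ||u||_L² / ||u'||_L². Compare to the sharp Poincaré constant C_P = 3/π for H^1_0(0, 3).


||u||_L² / ||u'||_L² = 3/(2*π) < C_P = 3/π.

u(x) = sin(2*π/3·x), so u'(x) = 2*π*cos(2*π*x/3)/3.
Writing u(x) = A·sin(kπx/L) with A = 1 and k = 2, use ∫_0^L sin²(kπx/L) dx = L/2 and ∫_0^L cos²(kπx/L) dx = L/2.
u² = 1·sin²(2*π/3·x) and (u')² = 4*π^2/9·cos²(2*π/3·x), and each of sin², cos² integrates to L/2 = 3/2 over (0, 3).
∫_0^3 u² dx = 3/2, so ||u||_L² = sqrt(6)/2.
∫_0^3 (u')² dx = 2*π^2/3, so ||u'||_L² = sqrt(6)*π/3.
Ratio ||u||_L² / ||u'||_L² = 3/(2*π).
Sharp Poincaré constant on H^1_0(0, 3) is C_P = L/π = 3/π, achieved by sin(π/3·x).
This is the k = 2 harmonic; the ratio L/(kπ) is strictly less than C_P = L/π, consistent with the sharp inequality ||u||_L² ≤ C_P ||u'||_L².


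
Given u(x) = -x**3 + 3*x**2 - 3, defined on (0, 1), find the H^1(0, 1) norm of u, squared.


||u||_{H^1}^2 = 717/70

The H^1 norm (squared) on an interval (0, L) is
  ||u||_{H^1}^2 = ∫_0^L u(x)^2 dx + ∫_0^L u'(x)^2 dx.
Compute u'(x) = -3*x**2 + 6*x.
Then u(x)^2 = x**6 - 6*x**5 + 9*x**4 + 6*x**3 - 18*x**2 + 9 and u'(x)^2 = 9*x**4 - 36*x**3 + 36*x**2.
Integrate each monomial from 0 to 1 using ∫_0^1 c·x^n dx = c·1^(n+1)/(n+1):
  ∫_0^1 u(x)^2 dx = ∫_0^1 (x^6 - 6*x^5 + 9*x^4 + 6*x^3 - 18*x^2 + 9) dx. Term by term:
    ∫_0^1 x^6 dx = 1/7;  ∫_0^1 -6*x^5 dx = -1;  ∫_0^1 9*x^4 dx = 9/5;
    ∫_0^1 6*x^3 dx = 3/2;  ∫_0^1 -18*x^2 dx = -6;  ∫_0^1 9 dx = 9.
  Sum: 1/7 − 1 + 9/5 + 3/2 − 6 + 9 = 381/70.
  ∫_0^1 u'(x)^2 dx = ∫_0^1 (9*x^4 - 36*x^3 + 36*x^2) dx. Term by term:
    ∫_0^1 9*x^4 dx = 9/5;  ∫_0^1 -36*x^3 dx = -9;  ∫_0^1 36*x^2 dx = 12.
  Sum: 9/5 − 9 + 12 = 24/5.
Adding: ||u||_{H^1}^2 = 381/70 + 24/5 = 717/70.


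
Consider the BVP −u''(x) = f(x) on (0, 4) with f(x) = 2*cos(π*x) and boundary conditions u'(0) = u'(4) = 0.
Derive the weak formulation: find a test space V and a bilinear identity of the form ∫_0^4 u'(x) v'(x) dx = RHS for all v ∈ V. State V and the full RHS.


V = H^1(0, 4) (no boundary constraint on v; u is determined up to an additive constant); weak form: ∫_0^4 u'v' dx = ∫_0^4 (2*cos(π*x)) v dx for all v ∈ V.

Multiply both sides by a test function v and integrate from 0 to 4:
  ∫_0^4 −u''(x) v(x) dx = ∫_0^4 f(x) v(x) dx.
Integrate the LHS by parts once:
  ∫_0^4 −u'' v dx = −[u'(x) v(x)]_0^4 + ∫_0^4 u'(x) v'(x) dx.
Thus ∫_0^4 u'(x) v'(x) dx = ∫_0^4 f(x) v(x) dx + [u'(x) v(x)]_0^4.
Choose V so that boundary terms are either known or forced to vanish.
u has homogeneous Neumann: u'(0) = u'(4) = 0. So [u' v]_0^4 = 0·v(4) − 0·v(0) = 0 for any v; take V = H^1(0, 4).
Weak formulation: find u (satisfying any essential BC) such that ∫_0^4 u'(x) v'(x) dx = ∫_0^4 f v dx for all v ∈ V (homogeneous Neumann, so boundary terms vanish).
Substituting f(x) = 2*cos(π*x), the right-hand side is ∫_0^4 (2*cos(π*x)) v dx.
Compatibility check (pure Neumann): taking v ≡ 1 ∈ V gives 0 = ∫_0^4 f dx + (0) − (0), i.e. ∫_0^4 f dx must equal u'(0) − u'(4) = 0. Indeed ∫_0^4 (2*cos(π*x)) dx = 0, so the data are compatible. The solution is then unique only up to an additive constant (fix it e.g. by requiring ∫_0^4 u dx = 0).


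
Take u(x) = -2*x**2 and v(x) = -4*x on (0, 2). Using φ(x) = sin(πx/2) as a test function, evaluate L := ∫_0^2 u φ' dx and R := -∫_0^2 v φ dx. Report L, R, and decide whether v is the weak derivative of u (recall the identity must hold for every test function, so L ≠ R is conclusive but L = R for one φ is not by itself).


LHS = 16/π, RHS = 16/π. Yes, v = u' weakly.

u(x) = -2*x**2, classical derivative u'(x) = -4*x.
φ(x) = sin(πx/2), so φ'(x) = π*cos(π*x/2)/2.
Note φ(0) = φ(2) = 0, so the boundary term u·φ vanishes.
LHS = ∫_0^2 u(x) φ'(x) dx = ∫_0^2 (-π*x^2*cos(π*x/2)) dx. Term by term:
  ∫_0^2 -π*x^2*cos(π*x/2) dx = 16/π.
So LHS = 16/π.
∫_0^2 v(x) φ(x) dx = ∫_0^2 (-4*x*sin(π*x/2)) dx. Term by term:
  ∫_0^2 -4*x*sin(π*x/2) dx = -16/π.
So RHS = -∫_0^2 v(x) φ(x) dx = 16/π.
LHS = RHS, so the identity holds for this test φ.
Moreover u is smooth here and v(x) = u'(x) = -4*x pointwise, so the identity holds for every test function. Hence v is the weak derivative of u.


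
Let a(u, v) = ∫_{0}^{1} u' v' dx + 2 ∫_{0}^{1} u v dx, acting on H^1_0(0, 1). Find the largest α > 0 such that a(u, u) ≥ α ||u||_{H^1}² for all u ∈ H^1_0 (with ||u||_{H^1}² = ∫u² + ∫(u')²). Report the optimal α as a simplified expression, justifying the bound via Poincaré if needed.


α = 1

Coercivity of a(·,·) on H^1_0(0, 1) means a(u, u) ≥ α ||u||_{H^1}² for every u ∈ H^1_0.
The interval has length L = 1, and Poincaré/coercivity depend only on L. Here a(u, u) = ∫(u')² + (2)·∫u².
Here c = 2 ≥ 1, so a(u,u) = ∫(u')² + c∫u² ≥ ∫(u')² + ∫u² = ||u||_{H^1}², i.e. α = 1 works. No larger α is possible: a(u,u) ≥ α||u||_{H^1}² means (1−α)∫(u')² ≥ (α−c)∫u², and for the modes u_n = sin(nπ(x−x₀)/L) (x₀ the left endpoint) one has ∫u_n²/∫(u_n')² = (L/(nπ))² → 0, so a(u_n,u_n)/||u_n||_{H^1}² → 1. Hence the optimal constant is α = 1.
Therefore α = 1.


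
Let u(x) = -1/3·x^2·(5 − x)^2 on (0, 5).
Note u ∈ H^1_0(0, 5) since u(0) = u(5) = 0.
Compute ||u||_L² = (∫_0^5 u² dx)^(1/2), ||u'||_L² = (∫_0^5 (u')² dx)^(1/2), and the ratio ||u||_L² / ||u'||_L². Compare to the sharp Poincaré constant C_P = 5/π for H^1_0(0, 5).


||u||_L² / ||u'||_L² = 5*sqrt(3)/6 < C_P = 5/π.

u(x) = -1/3·x^2·(5 − x)^2, so u'(x) = 2*x*(x*(5 - x) - (x - 5)^2)/3.
u(x) = -1/3·x^2·(5 − x)^2 vanishes at x = 0 and x = 5, so u ∈ H^1_0(0, 5). Differentiate via the product rule and integrate the resulting polynomials term by term.
  ∫_0^5 u² dx = ∫_0^5 (x^8/9 - 20*x^7/9 + 50*x^6/3 - 500*x^5/9 + 625*x^4/9) dx. Term by term:
    ∫_0^5 x^8/9 dx = 1953125/81;  ∫_0^5 -20*x^7/9 dx = -1953125/18;  ∫_0^5 50*x^6/3 dx = 3906250/21;
    ∫_0^5 -500*x^5/9 dx = -3906250/27;  ∫_0^5 625*x^4/9 dx = 390625/9.
  Sum: 1953125/81 − 1953125/18 + 3906250/21 − 3906250/27 + 390625/9 = 390625/1134.
  ∫_0^5 (u')² dx = ∫_0^5 (16*x^6/9 - 80*x^5/3 + 1300*x^4/9 - 1000*x^3/3 + 2500*x^2/9) dx. Term by term:
    ∫_0^5 16*x^6/9 dx = 1250000/63;  ∫_0^5 -80*x^5/3 dx = -625000/9;  ∫_0^5 1300*x^4/9 dx = 812500/9;
    ∫_0^5 -1000*x^3/3 dx = -156250/3;  ∫_0^5 2500*x^2/9 dx = 312500/27.
  Sum: 1250000/63 − 625000/9 + 812500/9 − 156250/3 + 312500/27 = 31250/189.
∫_0^5 u² dx = 390625/1134, so ||u||_L² = 625*sqrt(14)/126.
∫_0^5 (u')² dx = 31250/189, so ||u'||_L² = 125*sqrt(42)/63.
Ratio ||u||_L² / ||u'||_L² = 5*sqrt(3)/6.
Sharp Poincaré constant on H^1_0(0, 5) is C_P = L/π = 5/π, achieved by sin(π/5·x).
A polynomial bump cannot attain the sharp Poincaré constant (only the first sine eigenfunction does), so the ratio is strictly less than C_P, consistent with ||u||_L² ≤ C_P ||u'||_L².


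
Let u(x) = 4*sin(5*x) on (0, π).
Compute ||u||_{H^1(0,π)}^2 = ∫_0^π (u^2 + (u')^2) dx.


||u||_{H^1(0,π)}^2 = 208*π

u'(x) = 20*cos(5*x).
Expand u² and (u')² and integrate term by term on (0, π), using: for integers n ≥ 1, ∫_0^π sin²(nx) dx = ∫_0^π cos²(nx) dx = π/2; for n ≠ n', ∫_0^π sin(nx)sin(n'x) dx = ∫_0^π cos(nx)cos(n'x) dx = 0; and by product-to-sum, ∫_0^π sin(nx)cos(n'x) dx = ½∫_0^π [sin((n+n')x) + sin((n−n')x)] dx, which is 0 when n+n' is even and 2n/(n²−n'²) when n+n' is odd (it need not vanish on (0, π)).
  u² squared terms: (4)²·∫sin(5x)² dx = 16·π/2 = 8*π.
  So ∫_0^π u² dx = 8*π.
  (u')² squared terms: (20)²·∫cos(5x)² dx = 400·π/2 = 200*π.
  So ∫_0^π (u')² dx = 200*π.
||u||_{H^1}^2 = (8*π) + (200*π) = 208*π.


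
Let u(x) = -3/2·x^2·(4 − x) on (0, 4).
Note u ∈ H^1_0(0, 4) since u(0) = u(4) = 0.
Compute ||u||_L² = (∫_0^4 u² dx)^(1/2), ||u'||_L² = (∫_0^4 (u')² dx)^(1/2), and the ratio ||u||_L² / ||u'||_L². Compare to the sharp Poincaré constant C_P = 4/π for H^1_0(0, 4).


||u||_L² / ||u'||_L² = 2*sqrt(14)/7 < C_P = 4/π.

u(x) = -3/2·x^2·(4 − x), so u'(x) = 3*x*(3*x - 8)/2.
u(x) = -3/2·x^2·(4 − x) vanishes at x = 0 and x = 4, so u ∈ H^1_0(0, 4). Differentiate via the product rule and integrate the resulting polynomials term by term.
  ∫_0^4 u² dx = ∫_0^4 (9*x^6/4 - 18*x^5 + 36*x^4) dx. Term by term:
    ∫_0^4 9*x^6/4 dx = 36864/7;  ∫_0^4 -18*x^5 dx = -12288;  ∫_0^4 36*x^4 dx = 36864/5.
  Sum: 36864/7 − 12288 + 36864/5 = 12288/35.
  ∫_0^4 (u')² dx = ∫_0^4 (81*x^4/4 - 108*x^3 + 144*x^2) dx. Term by term:
    ∫_0^4 81*x^4/4 dx = 20736/5;  ∫_0^4 -108*x^3 dx = -6912;  ∫_0^4 144*x^2 dx = 3072.
  Sum: 20736/5 − 6912 + 3072 = 1536/5.
∫_0^4 u² dx = 12288/35, so ||u||_L² = 64*sqrt(105)/35.
∫_0^4 (u')² dx = 1536/5, so ||u'||_L² = 16*sqrt(30)/5.
Ratio ||u||_L² / ||u'||_L² = 2*sqrt(14)/7.
Sharp Poincaré constant on H^1_0(0, 4) is C_P = L/π = 4/π, achieved by sin(π/4·x).
A polynomial bump cannot attain the sharp Poincaré constant (only the first sine eigenfunction does), so the ratio is strictly less than C_P, consistent with ||u||_L² ≤ C_P ||u'||_L².


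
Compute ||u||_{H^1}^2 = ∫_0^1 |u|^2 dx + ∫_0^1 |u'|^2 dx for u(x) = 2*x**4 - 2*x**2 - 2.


||u||_{H^1}^2 = 308/45

The H^1 norm (squared) on an interval (0, L) is
  ||u||_{H^1}^2 = ∫_0^L u(x)^2 dx + ∫_0^L u'(x)^2 dx.
Compute u'(x) = 8*x**3 - 4*x.
Then u(x)^2 = 4*x**8 - 8*x**6 - 4*x**4 + 8*x**2 + 4 and u'(x)^2 = 64*x**6 - 64*x**4 + 16*x**2.
Integrate each monomial from 0 to 1 using ∫_0^1 c·x^n dx = c·1^(n+1)/(n+1):
  ∫_0^1 u(x)^2 dx = ∫_0^1 (4*x^8 - 8*x^6 - 4*x^4 + 8*x^2 + 4) dx. Term by term:
    ∫_0^1 4*x^8 dx = 4/9;  ∫_0^1 -8*x^6 dx = -8/7;  ∫_0^1 -4*x^4 dx = -4/5;
    ∫_0^1 8*x^2 dx = 8/3;  ∫_0^1 4 dx = 4.
  Sum: 4/9 − 8/7 − 4/5 + 8/3 + 4 = 1628/315.
  ∫_0^1 u'(x)^2 dx = ∫_0^1 (64*x^6 - 64*x^4 + 16*x^2) dx. Term by term:
    ∫_0^1 64*x^6 dx = 64/7;  ∫_0^1 -64*x^4 dx = -64/5;  ∫_0^1 16*x^2 dx = 16/3.
  Sum: 64/7 − 64/5 + 16/3 = 176/105.
Adding: ||u||_{H^1}^2 = 1628/315 + 176/105 = 308/45.


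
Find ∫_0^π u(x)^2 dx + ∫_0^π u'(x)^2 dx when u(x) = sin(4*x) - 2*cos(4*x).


||u||_{H^1(0,π)}^2 = 85*π/2

u'(x) = 8*sin(4*x) + 4*cos(4*x).
Expand u² and (u')² and integrate term by term on (0, π), using: for integers n ≥ 1, ∫_0^π sin²(nx) dx = ∫_0^π cos²(nx) dx = π/2; for n ≠ n', ∫_0^π sin(nx)sin(n'x) dx = ∫_0^π cos(nx)cos(n'x) dx = 0; and by product-to-sum, ∫_0^π sin(nx)cos(n'x) dx = ½∫_0^π [sin((n+n')x) + sin((n−n')x)] dx, which is 0 when n+n' is even and 2n/(n²−n'²) when n+n' is odd (it need not vanish on (0, π)).
  u² squared terms: (-2)²·∫cos(4x)² dx = 4·π/2 = 2*π;  (1)²·∫sin(4x)² dx = 1·π/2 = π/2.
  u² cross terms: 2·(-2)·(1)·∫cos(4x)·sin(4x) dx = -4·(0) = 0.
  So ∫_0^π u² dx = 2*π + π/2 + 0 = 5*π/2.
  (u')² squared terms: (4)²·∫cos(4x)² dx = 16·π/2 = 8*π;  (8)²·∫sin(4x)² dx = 64·π/2 = 32*π.
  (u')² cross terms: 2·(4)·(8)·∫cos(4x)·sin(4x) dx = 64·(0) = 0.
  So ∫_0^π (u')² dx = 8*π + 32*π + 0 = 40*π.
||u||_{H^1}^2 = (5*π/2) + (40*π) = 85*π/2.


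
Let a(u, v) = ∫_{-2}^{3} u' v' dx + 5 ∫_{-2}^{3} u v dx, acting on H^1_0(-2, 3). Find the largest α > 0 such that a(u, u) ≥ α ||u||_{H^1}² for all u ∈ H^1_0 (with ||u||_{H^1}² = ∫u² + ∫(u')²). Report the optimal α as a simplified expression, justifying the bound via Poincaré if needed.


α = 1

Coercivity of a(·,·) on H^1_0(-2, 3) means a(u, u) ≥ α ||u||_{H^1}² for every u ∈ H^1_0.
The interval has length L = 5, and Poincaré/coercivity depend only on L. Here a(u, u) = ∫(u')² + (5)·∫u².
Here c = 5 ≥ 1, so a(u,u) = ∫(u')² + c∫u² ≥ ∫(u')² + ∫u² = ||u||_{H^1}², i.e. α = 1 works. No larger α is possible: a(u,u) ≥ α||u||_{H^1}² means (1−α)∫(u')² ≥ (α−c)∫u², and for the modes u_n = sin(nπ(x−x₀)/L) (x₀ the left endpoint) one has ∫u_n²/∫(u_n')² = (L/(nπ))² → 0, so a(u_n,u_n)/||u_n||_{H^1}² → 1. Hence the optimal constant is α = 1.
Therefore α = 1.


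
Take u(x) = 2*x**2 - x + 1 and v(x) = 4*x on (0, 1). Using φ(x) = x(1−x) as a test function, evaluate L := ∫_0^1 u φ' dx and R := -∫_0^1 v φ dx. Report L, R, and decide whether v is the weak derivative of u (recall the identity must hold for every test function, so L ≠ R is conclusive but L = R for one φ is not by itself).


LHS = -1/6, RHS = -1/3. No, v is not the weak derivative of u.

u(x) = 2*x**2 - x + 1, classical derivative u'(x) = 4*x - 1.
φ(x) = x(1−x), so φ'(x) = 1 - 2*x.
Note φ(0) = φ(1) = 0, so the boundary term u·φ vanishes.
LHS = ∫_0^1 u(x) φ'(x) dx = ∫_0^1 (-4*x^3 + 4*x^2 - 3*x + 1) dx. Term by term:
  ∫_0^1 -4*x^3 dx = -1;  ∫_0^1 4*x^2 dx = 4/3;  ∫_0^1 -3*x dx = -3/2;
  ∫_0^1 1 dx = 1.
Sum: -1 + 4/3 − 3/2 + 1 = -1/6.
So LHS = -1/6.
∫_0^1 v(x) φ(x) dx = ∫_0^1 (-4*x^3 + 4*x^2) dx. Term by term:
  ∫_0^1 -4*x^3 dx = -1;  ∫_0^1 4*x^2 dx = 4/3.
Sum: -1 + 4/3 = 1/3.
So RHS = -∫_0^1 v(x) φ(x) dx = -1/3.
LHS − RHS = 1/6 ≠ 0, so the identity fails.
(For a valid weak derivative the identity must hold for EVERY test function, in particular this one. The failure shows v is NOT the weak derivative of u.)
Correct weak derivative would be u'(x) = 4*x - 1.


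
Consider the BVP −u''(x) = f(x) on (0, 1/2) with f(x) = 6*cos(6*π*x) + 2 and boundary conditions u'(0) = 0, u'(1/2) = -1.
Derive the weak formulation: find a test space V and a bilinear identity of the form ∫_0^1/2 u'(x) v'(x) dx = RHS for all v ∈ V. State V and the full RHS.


V = H^1(0, 1/2) (v unrestricted at boundary; u is determined up to an additive constant); weak form: ∫_0^1/2 u'v' dx = ∫_0^1/2 (6*cos(6*π*x) + 2) v dx − v(1/2) for all v ∈ V.

Multiply both sides by a test function v and integrate from 0 to 1/2:
  ∫_0^1/2 −u''(x) v(x) dx = ∫_0^1/2 f(x) v(x) dx.
Integrate the LHS by parts once:
  ∫_0^1/2 −u'' v dx = −[u'(x) v(x)]_0^1/2 + ∫_0^1/2 u'(x) v'(x) dx.
Thus ∫_0^1/2 u'(x) v'(x) dx = ∫_0^1/2 f(x) v(x) dx + [u'(x) v(x)]_0^1/2.
Choose V so that boundary terms are either known or forced to vanish.
u has inhomogeneous Neumann u'(0) = 0, u'(1/2) = -1. [u' v]_0^1/2 = (-1)·v(1/2) − (0)·v(0) = − v(1/2). Take V = H^1(0, 1/2); boundary term becomes part of RHS.
Weak formulation: find u (satisfying any essential BC) such that ∫_0^1/2 u'(x) v'(x) dx = ∫_0^1/2 f v dx − v(1/2) for all v ∈ V (Neumann data are natural BCs: they enter the RHS as boundary terms).
Substituting f(x) = 6*cos(6*π*x) + 2, the right-hand side is ∫_0^1/2 (6*cos(6*π*x) + 2) v dx − v(1/2).
Compatibility check (pure Neumann): taking v ≡ 1 ∈ V gives 0 = ∫_0^1/2 f dx + (-1) − (0), i.e. ∫_0^1/2 f dx must equal u'(0) − u'(1/2) = 1. Indeed ∫_0^1/2 (6*cos(6*π*x) + 2) dx = 1, so the data are compatible. The solution is then unique only up to an additive constant (fix it e.g. by requiring ∫_0^1/2 u dx = 0).


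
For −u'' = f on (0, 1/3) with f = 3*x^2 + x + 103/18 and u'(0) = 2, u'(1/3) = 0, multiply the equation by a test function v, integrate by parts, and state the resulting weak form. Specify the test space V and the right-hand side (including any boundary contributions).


V = H^1(0, 1/3) (v unrestricted at boundary; u is determined up to an additive constant); weak form: ∫_0^1/3 u'v' dx = ∫_0^1/3 (3*x^2 + x + 103/18) v dx − 2·v(0) for all v ∈ V.

Multiply both sides by a test function v and integrate from 0 to 1/3:
  ∫_0^1/3 −u''(x) v(x) dx = ∫_0^1/3 f(x) v(x) dx.
Integrate the LHS by parts once:
  ∫_0^1/3 −u'' v dx = −[u'(x) v(x)]_0^1/3 + ∫_0^1/3 u'(x) v'(x) dx.
Thus ∫_0^1/3 u'(x) v'(x) dx = ∫_0^1/3 f(x) v(x) dx + [u'(x) v(x)]_0^1/3.
Choose V so that boundary terms are either known or forced to vanish.
u has inhomogeneous Neumann u'(0) = 2, u'(1/3) = 0. [u' v]_0^1/3 = (0)·v(1/3) − (2)·v(0) = − 2·v(0). Take V = H^1(0, 1/3); boundary term becomes part of RHS.
Weak formulation: find u (satisfying any essential BC) such that ∫_0^1/3 u'(x) v'(x) dx = ∫_0^1/3 f v dx − 2·v(0) for all v ∈ V (Neumann data are natural BCs: they enter the RHS as boundary terms).
Substituting f(x) = 3*x^2 + x + 103/18, the right-hand side is ∫_0^1/3 (3*x^2 + x + 103/18) v dx − 2·v(0).
Compatibility check (pure Neumann): taking v ≡ 1 ∈ V gives 0 = ∫_0^1/3 f dx + (0) − (2), i.e. ∫_0^1/3 f dx must equal u'(0) − u'(1/3) = 2. Indeed ∫_0^1/3 (3*x^2 + x + 103/18) dx = 2, so the data are compatible. The solution is then unique only up to an additive constant (fix it e.g. by requiring ∫_0^1/3 u dx = 0).


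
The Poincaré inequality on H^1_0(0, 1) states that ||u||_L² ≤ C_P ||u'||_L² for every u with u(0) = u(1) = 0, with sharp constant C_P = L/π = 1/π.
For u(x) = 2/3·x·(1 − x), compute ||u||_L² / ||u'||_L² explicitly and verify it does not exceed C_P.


||u||_L² / ||u'||_L² = sqrt(10)/10 < C_P = 1/π.

u(x) = 2/3·x·(1 − x), so u'(x) = 2/3 - 4*x/3.
u(x) = 2/3·x·(1 − x) vanishes at x = 0 and x = 1, so u ∈ H^1_0(0, 1). Differentiate via the product rule and integrate the resulting polynomials term by term.
  ∫_0^1 u² dx = ∫_0^1 (4*x^4/9 - 8*x^3/9 + 4*x^2/9) dx. Term by term:
    ∫_0^1 4*x^4/9 dx = 4/45;  ∫_0^1 -8*x^3/9 dx = -2/9;  ∫_0^1 4*x^2/9 dx = 4/27.
  Sum: 4/45 − 2/9 + 4/27 = 2/135.
  ∫_0^1 (u')² dx = ∫_0^1 (16*x^2/9 - 16*x/9 + 4/9) dx. Term by term:
    ∫_0^1 16*x^2/9 dx = 16/27;  ∫_0^1 -16*x/9 dx = -8/9;  ∫_0^1 4/9 dx = 4/9.
  Sum: 16/27 − 8/9 + 4/9 = 4/27.
∫_0^1 u² dx = 2/135, so ||u||_L² = sqrt(30)/45.
∫_0^1 (u')² dx = 4/27, so ||u'||_L² = 2*sqrt(3)/9.
Ratio ||u||_L² / ||u'||_L² = sqrt(10)/10.
Sharp Poincaré constant on H^1_0(0, 1) is C_P = L/π = 1/π, achieved by sin(π·x).
A polynomial bump cannot attain the sharp Poincaré constant (only the first sine eigenfunction does), so the ratio is strictly less than C_P, consistent with ||u||_L² ≤ C_P ||u'||_L².


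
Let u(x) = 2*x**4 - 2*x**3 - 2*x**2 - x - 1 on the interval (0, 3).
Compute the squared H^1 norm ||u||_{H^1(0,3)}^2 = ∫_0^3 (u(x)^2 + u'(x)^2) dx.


||u||_{H^1}^2 = 341121/35

The H^1 norm (squared) on an interval (0, L) is
  ||u||_{H^1}^2 = ∫_0^L u(x)^2 dx + ∫_0^L u'(x)^2 dx.
Compute u'(x) = 8*x**3 - 6*x**2 - 4*x - 1.
Then u(x)^2 = 4*x**8 - 8*x**7 - 4*x**6 + 4*x**5 + 4*x**4 + 8*x**3 + 5*x**2 + 2*x + 1 and u'(x)^2 = 64*x**6 - 96*x**5 - 28*x**4 + 32*x**3 + 28*x**2 + 8*x + 1.
Integrate each monomial from 0 to 3 using ∫_0^3 c·x^n dx = c·3^(n+1)/(n+1):
  ∫_0^3 u(x)^2 dx = ∫_0^3 (4*x^8 - 8*x^7 - 4*x^6 + 4*x^5 + 4*x^4 + 8*x^3 + 5*x^2 + 2*x + 1) dx. Term by term:
    ∫_0^3 4*x^8 dx = 8748;  ∫_0^3 -8*x^7 dx = -6561;  ∫_0^3 -4*x^6 dx = -8748/7;
    ∫_0^3 4*x^5 dx = 486;  ∫_0^3 4*x^4 dx = 972/5;  ∫_0^3 8*x^3 dx = 162;
    ∫_0^3 5*x^2 dx = 45;  ∫_0^3 2*x dx = 9;  ∫_0^3 1 dx = 3.
  Sum: 8748 − 6561 − 8748/7 + 486 + 972/5 + 162 + 45 + 9 + 3 = 64284/35.
  ∫_0^3 u'(x)^2 dx = ∫_0^3 (64*x^6 - 96*x^5 - 28*x^4 + 32*x^3 + 28*x^2 + 8*x + 1) dx. Term by term:
    ∫_0^3 64*x^6 dx = 139968/7;  ∫_0^3 -96*x^5 dx = -11664;  ∫_0^3 -28*x^4 dx = -6804/5;
    ∫_0^3 32*x^3 dx = 648;  ∫_0^3 28*x^2 dx = 252;  ∫_0^3 8*x dx = 36;
    ∫_0^3 1 dx = 3.
  Sum: 139968/7 − 11664 − 6804/5 + 648 + 252 + 36 + 3 = 276837/35.
Adding: ||u||_{H^1}^2 = 64284/35 + 276837/35 = 341121/35.


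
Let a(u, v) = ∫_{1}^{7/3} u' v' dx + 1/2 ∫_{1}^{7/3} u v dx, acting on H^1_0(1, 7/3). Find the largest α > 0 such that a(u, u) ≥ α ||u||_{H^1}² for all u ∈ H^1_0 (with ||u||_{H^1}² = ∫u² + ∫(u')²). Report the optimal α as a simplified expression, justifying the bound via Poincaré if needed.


α = (8 + 9*π^2)/(16 + 9*π^2)

Coercivity of a(·,·) on H^1_0(1, 7/3) means a(u, u) ≥ α ||u||_{H^1}² for every u ∈ H^1_0.
The interval has length L = 4/3, and Poincaré/coercivity depend only on L. Here a(u, u) = ∫(u')² + (1/2)·∫u².
Here 0 < c = 1/2 < 1. The condition a(u,u) ≥ α||u||_{H^1}² reads (1−α)∫(u')² ≥ (α−c)∫u². Any admissible α is ≤ 1 (rapidly oscillating u have ∫u²/∫(u')² → 0), and α = 1 would force 0 ≥ (1−c)∫u², impossible since c < 1; so 1−α > 0. By the sharp Poincaré inequality on H^1_0 of an interval of length L, ∫(u')² ≥ (π/L)²∫u² with equality for the first sine mode sin(π(x−x₀)/L) (x₀ the left endpoint), so the inequality holds for all u iff (1−α)(π/L)² ≥ α − c, i.e. α ≤ ((π/L)² + c)/((π/L)² + 1) = (1 + c(L/π)²)/(1 + (L/π)²). With (π/L)² = 9*π^2/16 and c = 1/2, the largest admissible constant is α = ((π/L)² + c)/((π/L)² + 1).
Simplifying, α = (8 + 9*π^2)/(16 + 9*π^2).


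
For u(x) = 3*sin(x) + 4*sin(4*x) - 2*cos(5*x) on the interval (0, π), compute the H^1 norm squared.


||u||_{H^1(0,π)}^2 = 3328/9 + 197*π

u'(x) = 10*sin(5*x) + 3*cos(x) + 16*cos(4*x).
Expand u² and (u')² and integrate term by term on (0, π), using: for integers n ≥ 1, ∫_0^π sin²(nx) dx = ∫_0^π cos²(nx) dx = π/2; for n ≠ n', ∫_0^π sin(nx)sin(n'x) dx = ∫_0^π cos(nx)cos(n'x) dx = 0; and by product-to-sum, ∫_0^π sin(nx)cos(n'x) dx = ½∫_0^π [sin((n+n')x) + sin((n−n')x)] dx, which is 0 when n+n' is even and 2n/(n²−n'²) when n+n' is odd (it need not vanish on (0, π)).
  u² squared terms: (-2)²·∫cos(5x)² dx = 4·π/2 = 2*π;  (3)²·∫sin(x)² dx = 9·π/2 = 9*π/2;  (4)²·∫sin(4x)² dx = 16·π/2 = 8*π.
  u² cross terms: 2·(-2)·(3)·∫cos(5x)·sin(x) dx = -12·(0) = 0;  2·(-2)·(4)·∫cos(5x)·sin(4x) dx = -16·(-8/9) = 128/9;  2·(3)·(4)·∫sin(x)·sin(4x) dx = 24·(0) = 0.
  So ∫_0^π u² dx = 2*π + 9*π/2 + 8*π + 0 + 128/9 + 0 = 128/9 + 29*π/2.
  (u')² squared terms: (3)²·∫cos(x)² dx = 9·π/2 = 9*π/2;  (10)²·∫sin(5x)² dx = 100·π/2 = 50*π;  (16)²·∫cos(4x)² dx = 256·π/2 = 128*π.
  (u')² cross terms: 2·(3)·(10)·∫cos(x)·sin(5x) dx = 60·(0) = 0;  2·(3)·(16)·∫cos(x)·cos(4x) dx = 96·(0) = 0;  2·(10)·(16)·∫sin(5x)·cos(4x) dx = 320·(10/9) = 3200/9.
  So ∫_0^π (u')² dx = 9*π/2 + 50*π + 128*π + 0 + 0 + 3200/9 = 3200/9 + 365*π/2.
||u||_{H^1}^2 = (128/9 + 29*π/2) + (3200/9 + 365*π/2) = 3328/9 + 197*π.


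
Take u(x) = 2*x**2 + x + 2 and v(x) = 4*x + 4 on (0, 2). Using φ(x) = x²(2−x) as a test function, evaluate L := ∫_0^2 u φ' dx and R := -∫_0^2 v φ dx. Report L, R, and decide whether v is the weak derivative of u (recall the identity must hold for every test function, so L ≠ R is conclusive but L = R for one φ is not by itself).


LHS = -116/15, RHS = -176/15. No, v is not the weak derivative of u.

u(x) = 2*x**2 + x + 2, classical derivative u'(x) = 4*x + 1.
φ(x) = x²(2−x), so φ'(x) = x*(4 - 3*x).
Note φ(0) = φ(2) = 0, so the boundary term u·φ vanishes.
LHS = ∫_0^2 u(x) φ'(x) dx = ∫_0^2 (-6*x^4 + 5*x^3 - 2*x^2 + 8*x) dx. Term by term:
  ∫_0^2 -6*x^4 dx = -192/5;  ∫_0^2 5*x^3 dx = 20;  ∫_0^2 -2*x^2 dx = -16/3;
  ∫_0^2 8*x dx = 16.
Sum: -192/5 + 20 − 16/3 + 16 = -116/15.
So LHS = -116/15.
∫_0^2 v(x) φ(x) dx = ∫_0^2 (-4*x^4 + 4*x^3 + 8*x^2) dx. Term by term:
  ∫_0^2 -4*x^4 dx = -128/5;  ∫_0^2 4*x^3 dx = 16;  ∫_0^2 8*x^2 dx = 64/3.
Sum: -128/5 + 16 + 64/3 = 176/15.
So RHS = -∫_0^2 v(x) φ(x) dx = -176/15.
LHS − RHS = 4 ≠ 0, so the identity fails.
(For a valid weak derivative the identity must hold for EVERY test function, in particular this one. The failure shows v is NOT the weak derivative of u.)
Correct weak derivative would be u'(x) = 4*x + 1.


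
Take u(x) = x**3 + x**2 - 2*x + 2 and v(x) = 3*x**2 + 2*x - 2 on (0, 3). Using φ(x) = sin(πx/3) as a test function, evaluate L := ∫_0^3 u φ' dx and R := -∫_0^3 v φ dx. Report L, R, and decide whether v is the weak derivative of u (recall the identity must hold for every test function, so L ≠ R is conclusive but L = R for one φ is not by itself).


LHS = -87/π + 324/π^3, RHS = -87/π + 324/π^3. Yes, v = u' weakly.

u(x) = x**3 + x**2 - 2*x + 2, classical derivative u'(x) = 3*x**2 + 2*x - 2.
φ(x) = sin(πx/3), so φ'(x) = π*cos(π*x/3)/3.
Note φ(0) = φ(3) = 0, so the boundary term u·φ vanishes.
LHS = ∫_0^3 u(x) φ'(x) dx = ∫_0^3 (π*x^3*cos(π*x/3)/3 + π*x^2*cos(π*x/3)/3 - 2*π*x*cos(π*x/3)/3 + 2*π*cos(π*x/3)/3) dx. Term by term:
  ∫_0^3 2*π*cos(π*x/3)/3 dx = 0;  ∫_0^3 -2*π*x*cos(π*x/3)/3 dx = 12/π;  ∫_0^3 π*x^2*cos(π*x/3)/3 dx = -18/π;
  ∫_0^3 π*x^3*cos(π*x/3)/3 dx = -81/π + 324/π^3.
Sum: 0 + 12/π − 18/π + -81/π + 324/π^3 = -87/π + 324/π^3.
So LHS = -87/π + 324/π^3.
∫_0^3 v(x) φ(x) dx = ∫_0^3 (3*x^2*sin(π*x/3) + 2*x*sin(π*x/3) - 2*sin(π*x/3)) dx. Term by term:
  ∫_0^3 -2*sin(π*x/3) dx = -12/π;  ∫_0^3 2*x*sin(π*x/3) dx = 18/π;  ∫_0^3 3*x^2*sin(π*x/3) dx = -324/π^3 + 81/π.
Sum: -12/π + 18/π + -324/π^3 + 81/π = -324/π^3 + 87/π.
So RHS = -∫_0^3 v(x) φ(x) dx = -87/π + 324/π^3.
LHS = RHS, so the identity holds for this test φ.
Moreover u is smooth here and v(x) = u'(x) = 3*x**2 + 2*x - 2 pointwise, so the identity holds for every test function. Hence v is the weak derivative of u.


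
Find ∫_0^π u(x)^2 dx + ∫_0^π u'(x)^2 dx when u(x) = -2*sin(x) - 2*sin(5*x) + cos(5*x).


||u||_{H^1(0,π)}^2 = 69*π

u'(x) = -5*sin(5*x) - 2*cos(x) - 10*cos(5*x).
Expand u² and (u')² and integrate term by term on (0, π), using: for integers n ≥ 1, ∫_0^π sin²(nx) dx = ∫_0^π cos²(nx) dx = π/2; for n ≠ n', ∫_0^π sin(nx)sin(n'x) dx = ∫_0^π cos(nx)cos(n'x) dx = 0; and by product-to-sum, ∫_0^π sin(nx)cos(n'x) dx = ½∫_0^π [sin((n+n')x) + sin((n−n')x)] dx, which is 0 when n+n' is even and 2n/(n²−n'²) when n+n' is odd (it need not vanish on (0, π)).
  u² squared terms: (-2)²·∫sin(x)² dx = 4·π/2 = 2*π;  (-2)²·∫sin(5x)² dx = 4·π/2 = 2*π;  (1)²·∫cos(5x)² dx = 1·π/2 = π/2.
  u² cross terms: 2·(-2)·(-2)·∫sin(x)·sin(5x) dx = 8·(0) = 0;  2·(-2)·(1)·∫sin(x)·cos(5x) dx = -4·(0) = 0;  2·(-2)·(1)·∫sin(5x)·cos(5x) dx = -4·(0) = 0.
  So ∫_0^π u² dx = 2*π + 2*π + π/2 + 0 + 0 + 0 = 9*π/2.
  (u')² squared terms: (-10)²·∫cos(5x)² dx = 100·π/2 = 50*π;  (-5)²·∫sin(5x)² dx = 25·π/2 = 25*π/2;  (-2)²·∫cos(x)² dx = 4·π/2 = 2*π.
  (u')² cross terms: 2·(-10)·(-5)·∫cos(5x)·sin(5x) dx = 100·(0) = 0;  2·(-10)·(-2)·∫cos(5x)·cos(x) dx = 40·(0) = 0;  2·(-5)·(-2)·∫sin(5x)·cos(x) dx = 20·(0) = 0.
  So ∫_0^π (u')² dx = 50*π + 25*π/2 + 2*π + 0 + 0 + 0 = 129*π/2.
||u||_{H^1}^2 = (9*π/2) + (129*π/2) = 69*π.


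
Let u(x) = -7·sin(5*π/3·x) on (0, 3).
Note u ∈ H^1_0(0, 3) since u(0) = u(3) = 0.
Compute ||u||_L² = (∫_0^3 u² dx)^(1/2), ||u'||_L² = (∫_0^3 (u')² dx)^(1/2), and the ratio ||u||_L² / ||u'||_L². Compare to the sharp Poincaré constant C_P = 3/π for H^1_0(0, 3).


||u||_L² / ||u'||_L² = 3/(5*π) < C_P = 3/π.

u(x) = -7·sin(5*π/3·x), so u'(x) = -35*π*cos(5*π*x/3)/3.
Writing u(x) = A·sin(kπx/L) with A = -7 and k = 5, use ∫_0^L sin²(kπx/L) dx = L/2 and ∫_0^L cos²(kπx/L) dx = L/2.
u² = 49·sin²(5*π/3·x) and (u')² = 1225*π^2/9·cos²(5*π/3·x), and each of sin², cos² integrates to L/2 = 3/2 over (0, 3).
∫_0^3 u² dx = 147/2, so ||u||_L² = 7*sqrt(6)/2.
∫_0^3 (u')² dx = 1225*π^2/6, so ||u'||_L² = 35*sqrt(6)*π/6.
Ratio ||u||_L² / ||u'||_L² = 3/(5*π).
Sharp Poincaré constant on H^1_0(0, 3) is C_P = L/π = 3/π, achieved by sin(π/3·x).
This is the k = 5 harmonic; the ratio L/(kπ) is strictly less than C_P = L/π, consistent with the sharp inequality ||u||_L² ≤ C_P ||u'||_L².


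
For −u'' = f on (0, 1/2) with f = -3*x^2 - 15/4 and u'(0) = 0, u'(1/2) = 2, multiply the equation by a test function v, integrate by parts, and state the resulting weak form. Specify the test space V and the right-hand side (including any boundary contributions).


V = H^1(0, 1/2) (v unrestricted at boundary; u is determined up to an additive constant); weak form: ∫_0^1/2 u'v' dx = ∫_0^1/2 (-3*x^2 - 15/4) v dx + 2·v(1/2) for all v ∈ V.

Multiply both sides by a test function v and integrate from 0 to 1/2:
  ∫_0^1/2 −u''(x) v(x) dx = ∫_0^1/2 f(x) v(x) dx.
Integrate the LHS by parts once:
  ∫_0^1/2 −u'' v dx = −[u'(x) v(x)]_0^1/2 + ∫_0^1/2 u'(x) v'(x) dx.
Thus ∫_0^1/2 u'(x) v'(x) dx = ∫_0^1/2 f(x) v(x) dx + [u'(x) v(x)]_0^1/2.
Choose V so that boundary terms are either known or forced to vanish.
u has inhomogeneous Neumann u'(0) = 0, u'(1/2) = 2. [u' v]_0^1/2 = (2)·v(1/2) − (0)·v(0) = 2·v(1/2). Take V = H^1(0, 1/2); boundary term becomes part of RHS.
Weak formulation: find u (satisfying any essential BC) such that ∫_0^1/2 u'(x) v'(x) dx = ∫_0^1/2 f v dx + 2·v(1/2) for all v ∈ V (Neumann data are natural BCs: they enter the RHS as boundary terms).
Substituting f(x) = -3*x^2 - 15/4, the right-hand side is ∫_0^1/2 (-3*x^2 - 15/4) v dx + 2·v(1/2).
Compatibility check (pure Neumann): taking v ≡ 1 ∈ V gives 0 = ∫_0^1/2 f dx + (2) − (0), i.e. ∫_0^1/2 f dx must equal u'(0) − u'(1/2) = -2. Indeed ∫_0^1/2 (-3*x^2 - 15/4) dx = -2, so the data are compatible. The solution is then unique only up to an additive constant (fix it e.g. by requiring ∫_0^1/2 u dx = 0).


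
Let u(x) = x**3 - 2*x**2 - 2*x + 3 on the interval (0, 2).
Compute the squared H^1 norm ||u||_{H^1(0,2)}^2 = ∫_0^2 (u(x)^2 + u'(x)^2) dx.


||u||_{H^1}^2 = 1738/105

The H^1 norm (squared) on an interval (0, L) is
  ||u||_{H^1}^2 = ∫_0^L u(x)^2 dx + ∫_0^L u'(x)^2 dx.
Compute u'(x) = 3*x**2 - 4*x - 2.
Then u(x)^2 = x**6 - 4*x**5 + 14*x**3 - 8*x**2 - 12*x + 9 and u'(x)^2 = 9*x**4 - 24*x**3 + 4*x**2 + 16*x + 4.
Integrate each monomial from 0 to 2 using ∫_0^2 c·x^n dx = c·2^(n+1)/(n+1):
  ∫_0^2 u(x)^2 dx = ∫_0^2 (x^6 - 4*x^5 + 14*x^3 - 8*x^2 - 12*x + 9) dx. Term by term:
    ∫_0^2 x^6 dx = 128/7;  ∫_0^2 -4*x^5 dx = -128/3;  ∫_0^2 14*x^3 dx = 56;
    ∫_0^2 -8*x^2 dx = -64/3;  ∫_0^2 -12*x dx = -24;  ∫_0^2 9 dx = 18.
  Sum: 128/7 − 128/3 + 56 − 64/3 − 24 + 18 = 30/7.
  ∫_0^2 u'(x)^2 dx = ∫_0^2 (9*x^4 - 24*x^3 + 4*x^2 + 16*x + 4) dx. Term by term:
    ∫_0^2 9*x^4 dx = 288/5;  ∫_0^2 -24*x^3 dx = -96;  ∫_0^2 4*x^2 dx = 32/3;
    ∫_0^2 16*x dx = 32;  ∫_0^2 4 dx = 8.
  Sum: 288/5 − 96 + 32/3 + 32 + 8 = 184/15.
Adding: ||u||_{H^1}^2 = 30/7 + 184/15 = 1738/105.


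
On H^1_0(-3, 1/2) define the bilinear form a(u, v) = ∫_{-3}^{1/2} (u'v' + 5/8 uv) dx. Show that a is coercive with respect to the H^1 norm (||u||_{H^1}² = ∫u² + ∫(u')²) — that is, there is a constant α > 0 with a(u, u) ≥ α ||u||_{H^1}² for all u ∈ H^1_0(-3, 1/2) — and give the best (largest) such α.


α = (245 + 32*π^2)/(8*(4*π^2 + 49))

Coercivity of a(·,·) on H^1_0(-3, 1/2) means a(u, u) ≥ α ||u||_{H^1}² for every u ∈ H^1_0.
The interval has length L = 7/2, and Poincaré/coercivity depend only on L. Here a(u, u) = ∫(u')² + (5/8)·∫u².
Here 0 < c = 5/8 < 1. The condition a(u,u) ≥ α||u||_{H^1}² reads (1−α)∫(u')² ≥ (α−c)∫u². Any admissible α is ≤ 1 (rapidly oscillating u have ∫u²/∫(u')² → 0), and α = 1 would force 0 ≥ (1−c)∫u², impossible since c < 1; so 1−α > 0. By the sharp Poincaré inequality on H^1_0 of an interval of length L, ∫(u')² ≥ (π/L)²∫u² with equality for the first sine mode sin(π(x−x₀)/L) (x₀ the left endpoint), so the inequality holds for all u iff (1−α)(π/L)² ≥ α − c, i.e. α ≤ ((π/L)² + c)/((π/L)² + 1) = (1 + c(L/π)²)/(1 + (L/π)²). With (π/L)² = 4*π^2/49 and c = 5/8, the largest admissible constant is α = ((π/L)² + c)/((π/L)² + 1).
Simplifying, α = (245 + 32*π^2)/(8*(4*π^2 + 49)).
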